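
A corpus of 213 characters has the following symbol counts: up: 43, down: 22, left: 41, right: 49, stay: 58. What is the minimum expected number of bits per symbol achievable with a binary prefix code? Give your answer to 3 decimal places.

Probabilities are the counts divided by 213.
Repeatedly combine the two least-probable nodes; the expected code length is the sum of the merged weights.
merge 22/213 + 41/213 → 21/71
merge 43/213 + 49/213 → 92/213
merge 58/213 + 21/71 → 121/213
merge 92/213 + 121/213 → 1
L = 21/71 + 92/213 + 121/213 + 1 = 163/71 ≈ 2.296 bits/symbol.

2.296 bits/symbol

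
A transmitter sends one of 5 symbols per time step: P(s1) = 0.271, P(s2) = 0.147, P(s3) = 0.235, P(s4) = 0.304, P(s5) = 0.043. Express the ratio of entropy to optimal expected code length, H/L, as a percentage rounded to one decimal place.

97.1%

Entropy H = −Σ p log₂ p ≈ 2.1255 bits.
Huffman merges: 43/1000+147/1000→19/100; 19/100+47/200→17/40; 271/1000+38/125→23/40; 17/40+23/40→1. L = 219/100 ≈ 2.1900.
Efficiency = H/L = 2.1255/2.1900 = 97.1%.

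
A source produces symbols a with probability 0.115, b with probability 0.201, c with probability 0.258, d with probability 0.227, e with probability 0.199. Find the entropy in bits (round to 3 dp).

H = −Σ pᵢ log₂ pᵢ.
−0.115·log₂(0.115) = 0.3588
−0.201·log₂(0.201) = 0.4653
−0.258·log₂(0.258) = 0.5043
−0.227·log₂(0.227) = 0.4856
−0.199·log₂(0.199) = 0.4635
Sum ≈ 2.2775 → 2.277 bits.

2.277 bits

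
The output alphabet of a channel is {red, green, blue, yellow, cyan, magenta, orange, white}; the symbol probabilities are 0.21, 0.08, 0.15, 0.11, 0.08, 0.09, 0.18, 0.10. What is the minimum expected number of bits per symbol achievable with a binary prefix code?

2.95 bits/symbol

Repeatedly combine the two least-probable nodes; the expected code length is the sum of the merged weights.
merge 2/25 + 2/25 → 4/25
merge 9/100 + 1/10 → 19/100
merge 11/100 + 3/20 → 13/50
merge 4/25 + 9/50 → 17/50
merge 19/100 + 21/100 → 2/5
merge 13/50 + 17/50 → 3/5
merge 2/5 + 3/5 → 1
L = 4/25 + 19/100 + 13/50 + 17/50 + 2/5 + 3/5 + 1 = 59/20 = 2.95 bits/symbol.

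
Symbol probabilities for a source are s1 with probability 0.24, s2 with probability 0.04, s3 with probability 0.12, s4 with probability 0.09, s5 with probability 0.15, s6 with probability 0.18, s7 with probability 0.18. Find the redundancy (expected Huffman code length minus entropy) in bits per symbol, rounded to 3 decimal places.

Entropy H = −Σ p log₂ p ≈ 2.6608 bits.
Huffman merges: 1/25+9/100→13/100; 3/25+13/100→1/4; 3/20+9/50→33/100; 9/50+6/25→21/50; 1/4+33/100→29/50; 21/50+29/50→1. L = 271/100 ≈ 2.7100.
L − H = 2.7100 − 2.6608 = 0.049 bits.

0.049 bits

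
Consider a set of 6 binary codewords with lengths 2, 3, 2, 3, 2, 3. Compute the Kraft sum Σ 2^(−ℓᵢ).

1.125

With common denominator 2^3 = 8: Σ 2^(−ℓᵢ) = 2/8 + 1/8 + 2/8 + 1/8 + 2/8 + 1/8 = 9/8 = 1.125.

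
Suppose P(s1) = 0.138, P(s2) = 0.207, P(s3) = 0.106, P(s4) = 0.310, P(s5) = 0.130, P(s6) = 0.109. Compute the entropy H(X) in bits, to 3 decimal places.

2.463 bits

H = −Σ pᵢ log₂ pᵢ.
−0.138·log₂(0.138) = 0.3943
−0.207·log₂(0.207) = 0.4704
−0.106·log₂(0.106) = 0.3432
−0.310·log₂(0.310) = 0.5238
−0.130·log₂(0.130) = 0.3826
−0.109·log₂(0.109) = 0.3485
Sum ≈ 2.4629 → 2.463 bits.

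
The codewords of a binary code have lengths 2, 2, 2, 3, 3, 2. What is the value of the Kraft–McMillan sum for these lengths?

With common denominator 2^3 = 8: Σ 2^(−ℓᵢ) = 2/8 + 2/8 + 2/8 + 1/8 + 1/8 + 2/8 = 10/8 = 1.25.

1.25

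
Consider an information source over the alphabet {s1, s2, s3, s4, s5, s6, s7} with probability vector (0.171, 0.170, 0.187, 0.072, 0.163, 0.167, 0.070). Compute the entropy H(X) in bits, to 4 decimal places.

2.7223 bits

H = −Σ pᵢ log₂ pᵢ.
−0.171·log₂(0.171) = 0.4357
−0.170·log₂(0.170) = 0.4346
−0.187·log₂(0.187) = 0.4523
−0.072·log₂(0.072) = 0.2733
−0.163·log₂(0.163) = 0.4266
−0.167·log₂(0.167) = 0.4312
−0.070·log₂(0.070) = 0.2686
Sum ≈ 2.7223 → 2.7223 bits.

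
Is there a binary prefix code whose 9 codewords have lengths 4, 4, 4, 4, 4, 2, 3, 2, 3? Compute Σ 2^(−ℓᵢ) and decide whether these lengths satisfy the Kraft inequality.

1.0625; no

With common denominator 2^4 = 16: Σ 2^(−ℓᵢ) = 1/16 + 1/16 + 1/16 + 1/16 + 1/16 + 4/16 + 2/16 + 4/16 + 2/16 = 17/16 = 1.0625.
Kraft's inequality requires Σ ≤ 1; here Σ = 1.0625 > 1, so no such prefix code exists.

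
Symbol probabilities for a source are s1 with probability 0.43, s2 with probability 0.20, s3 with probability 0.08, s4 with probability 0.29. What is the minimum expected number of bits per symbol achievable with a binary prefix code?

Repeatedly combine the two least-probable nodes; the expected code length is the sum of the merged weights.
merge 2/25 + 1/5 → 7/25
merge 7/25 + 29/100 → 57/100
merge 43/100 + 57/100 → 1
L = 7/25 + 57/100 + 1 = 37/20 = 1.85 bits/symbol.

1.85 bits/symbol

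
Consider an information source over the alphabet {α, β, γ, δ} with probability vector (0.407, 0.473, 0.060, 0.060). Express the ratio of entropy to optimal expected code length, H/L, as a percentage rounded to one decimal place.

92.6%

Entropy H = −Σ p log₂ p ≈ 1.5258 bits.
Huffman merges: 3/50+3/50→3/25; 3/25+407/1000→527/1000; 473/1000+527/1000→1. L = 1647/1000 ≈ 1.6470.
Efficiency = H/L = 1.5258/1.6470 = 92.6%.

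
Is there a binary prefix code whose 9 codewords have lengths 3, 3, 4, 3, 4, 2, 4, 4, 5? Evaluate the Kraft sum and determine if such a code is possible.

With common denominator 2^5 = 32: Σ 2^(−ℓᵢ) = 4/32 + 4/32 + 2/32 + 4/32 + 2/32 + 8/32 + 2/32 + 2/32 + 1/32 = 29/32 = 0.90625.
Kraft's inequality requires Σ ≤ 1; here Σ = 0.90625 ≤ 1, so such a prefix code exists.

0.90625; yes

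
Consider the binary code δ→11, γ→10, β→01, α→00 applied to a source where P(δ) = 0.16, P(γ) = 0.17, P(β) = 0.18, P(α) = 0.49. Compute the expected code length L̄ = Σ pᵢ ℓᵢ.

L̄ = Σ pᵢ·ℓᵢ = 0.16·2 + 0.17·2 + 0.18·2 + 0.49·2 = 2 bits/symbol.

2 bits/symbol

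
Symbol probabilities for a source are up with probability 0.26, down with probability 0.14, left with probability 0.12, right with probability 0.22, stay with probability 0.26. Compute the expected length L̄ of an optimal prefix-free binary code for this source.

Repeatedly combine the two least-probable nodes; the expected code length is the sum of the merged weights.
merge 3/25 + 7/50 → 13/50
merge 11/50 + 13/50 → 12/25
merge 13/50 + 13/50 → 13/25
merge 12/25 + 13/25 → 1
L = 13/50 + 12/25 + 13/25 + 1 = 113/50 = 2.26 bits/symbol.

2.26 bits/symbol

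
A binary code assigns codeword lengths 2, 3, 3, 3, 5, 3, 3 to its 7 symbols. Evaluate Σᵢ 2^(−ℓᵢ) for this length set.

0.90625

With common denominator 2^5 = 32: Σ 2^(−ℓᵢ) = 8/32 + 4/32 + 4/32 + 4/32 + 1/32 + 4/32 + 4/32 = 29/32 = 0.90625.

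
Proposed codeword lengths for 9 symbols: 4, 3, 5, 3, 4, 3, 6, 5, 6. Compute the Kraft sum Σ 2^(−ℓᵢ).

With common denominator 2^6 = 64: Σ 2^(−ℓᵢ) = 4/64 + 8/64 + 2/64 + 8/64 + 4/64 + 8/64 + 1/64 + 2/64 + 1/64 = 38/64 = 0.59375.

0.59375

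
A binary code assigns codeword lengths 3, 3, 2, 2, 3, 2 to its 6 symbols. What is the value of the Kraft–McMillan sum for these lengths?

1.125

With common denominator 2^3 = 8: Σ 2^(−ℓᵢ) = 1/8 + 1/8 + 2/8 + 2/8 + 1/8 + 2/8 = 9/8 = 1.125.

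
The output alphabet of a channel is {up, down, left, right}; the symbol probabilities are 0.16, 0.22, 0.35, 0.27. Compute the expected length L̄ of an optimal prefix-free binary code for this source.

2 bits/symbol

Repeatedly combine the two least-probable nodes; the expected code length is the sum of the merged weights.
merge 4/25 + 11/50 → 19/50
merge 27/100 + 7/20 → 31/50
merge 19/50 + 31/50 → 1
L = 19/50 + 31/50 + 1 = 2 bits/symbol.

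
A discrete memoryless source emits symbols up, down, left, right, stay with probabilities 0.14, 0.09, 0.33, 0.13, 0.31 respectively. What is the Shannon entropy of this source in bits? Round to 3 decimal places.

H = −Σ pᵢ log₂ pᵢ.
−0.14·log₂(0.14) = 0.3971
−0.09·log₂(0.09) = 0.3127
−0.33·log₂(0.33) = 0.5278
−0.13·log₂(0.13) = 0.3826
−0.31·log₂(0.31) = 0.5238
Sum ≈ 2.1440 → 2.144 bits.

2.144 bits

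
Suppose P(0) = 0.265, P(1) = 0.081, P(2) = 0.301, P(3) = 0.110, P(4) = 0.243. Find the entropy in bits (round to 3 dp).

2.169 bits

H = −Σ pᵢ log₂ pᵢ.
−0.265·log₂(0.265) = 0.5077
−0.081·log₂(0.081) = 0.2937
−0.301·log₂(0.301) = 0.5214
−0.110·log₂(0.110) = 0.3503
−0.243·log₂(0.243) = 0.4960
Sum ≈ 2.1690 → 2.169 bits.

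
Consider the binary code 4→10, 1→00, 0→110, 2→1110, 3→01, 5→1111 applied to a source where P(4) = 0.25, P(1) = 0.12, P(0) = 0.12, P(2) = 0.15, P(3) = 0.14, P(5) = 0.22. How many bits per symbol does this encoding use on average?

L̄ = Σ pᵢ·ℓᵢ = 0.25·2 + 0.12·2 + 0.12·3 + 0.15·4 + 0.14·2 + 0.22·4 = 2.86 bits/symbol.

2.86 bits/symbol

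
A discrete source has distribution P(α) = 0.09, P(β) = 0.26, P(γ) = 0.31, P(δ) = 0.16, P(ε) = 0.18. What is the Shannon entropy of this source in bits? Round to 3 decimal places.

H = −Σ pᵢ log₂ pᵢ.
−0.09·log₂(0.09) = 0.3127
−0.26·log₂(0.26) = 0.5053
−0.31·log₂(0.31) = 0.5238
−0.16·log₂(0.16) = 0.4230
−0.18·log₂(0.18) = 0.4453
Sum ≈ 2.2101 → 2.210 bits.

2.210 bits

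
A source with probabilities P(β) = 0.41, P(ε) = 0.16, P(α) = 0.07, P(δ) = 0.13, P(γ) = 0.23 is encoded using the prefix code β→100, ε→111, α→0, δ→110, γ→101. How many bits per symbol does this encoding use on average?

2.86 bits/symbol

L̄ = Σ pᵢ·ℓᵢ = 0.41·3 + 0.16·3 + 0.07·1 + 0.13·3 + 0.23·3 = 2.86 bits/symbol.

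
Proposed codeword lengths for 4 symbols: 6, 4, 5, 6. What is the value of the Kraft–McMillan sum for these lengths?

With common denominator 2^6 = 64: Σ 2^(−ℓᵢ) = 1/64 + 4/64 + 2/64 + 1/64 = 8/64 = 0.125.

0.125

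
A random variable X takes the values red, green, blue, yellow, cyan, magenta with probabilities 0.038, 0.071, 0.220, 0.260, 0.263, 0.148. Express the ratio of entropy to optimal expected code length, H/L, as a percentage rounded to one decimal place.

Entropy H = −Σ p log₂ p ≈ 2.3508 bits.
Huffman merges: 19/500+71/1000→109/1000; 109/1000+37/250→257/1000; 11/50+257/1000→477/1000; 13/50+263/1000→523/1000; 477/1000+523/1000→1. L = 1183/500 ≈ 2.3660.
Efficiency = H/L = 2.3508/2.3660 = 99.4%.

99.4%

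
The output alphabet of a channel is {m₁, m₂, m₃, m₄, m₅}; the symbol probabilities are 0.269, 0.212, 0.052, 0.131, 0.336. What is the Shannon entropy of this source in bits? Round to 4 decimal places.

2.1186 bits

H = −Σ pᵢ log₂ pᵢ.
−0.269·log₂(0.269) = 0.5096
−0.212·log₂(0.212) = 0.4744
−0.052·log₂(0.052) = 0.2218
−0.131·log₂(0.131) = 0.3841
−0.336·log₂(0.336) = 0.5287
Sum ≈ 2.1186 → 2.1186 bits.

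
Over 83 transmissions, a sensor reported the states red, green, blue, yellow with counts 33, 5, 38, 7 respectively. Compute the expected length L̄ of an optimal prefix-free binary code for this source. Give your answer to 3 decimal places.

1.687 bits/symbol

Probabilities are the counts divided by 83.
Repeatedly combine the two least-probable nodes; the expected code length is the sum of the merged weights.
merge 5/83 + 7/83 → 12/83
merge 12/83 + 33/83 → 45/83
merge 38/83 + 45/83 → 1
L = 12/83 + 45/83 + 1 = 140/83 ≈ 1.687 bits/symbol.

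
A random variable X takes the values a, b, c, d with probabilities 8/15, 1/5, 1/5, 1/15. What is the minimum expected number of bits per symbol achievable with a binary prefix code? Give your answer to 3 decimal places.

1.733 bits/symbol

Repeatedly combine the two least-probable nodes; the expected code length is the sum of the merged weights.
merge 1/15 + 1/5 → 4/15
merge 1/5 + 4/15 → 7/15
merge 7/15 + 8/15 → 1
L = 4/15 + 7/15 + 1 = 26/15 ≈ 1.733 bits/symbol.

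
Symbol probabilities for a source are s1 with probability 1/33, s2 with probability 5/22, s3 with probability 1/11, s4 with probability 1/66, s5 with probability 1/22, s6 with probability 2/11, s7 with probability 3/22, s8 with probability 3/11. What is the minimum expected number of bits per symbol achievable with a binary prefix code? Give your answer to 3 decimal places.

2.636 bits/symbol

Repeatedly combine the two least-probable nodes; the expected code length is the sum of the merged weights.
merge 1/66 + 1/33 → 1/22
merge 1/22 + 1/22 → 1/11
merge 1/11 + 1/11 → 2/11
merge 3/22 + 2/11 → 7/22
merge 2/11 + 5/22 → 9/22
merge 3/11 + 7/22 → 13/22
merge 9/22 + 13/22 → 1
L = 1/22 + 1/11 + 2/11 + 7/22 + 9/22 + 13/22 + 1 = 29/11 ≈ 2.636 bits/symbol.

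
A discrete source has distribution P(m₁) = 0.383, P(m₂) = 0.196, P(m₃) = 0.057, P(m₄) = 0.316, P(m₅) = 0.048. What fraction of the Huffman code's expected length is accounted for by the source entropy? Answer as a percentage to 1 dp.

97.0%

Entropy H = −Σ p log₂ p ≈ 1.9622 bits.
Huffman merges: 6/125+57/1000→21/200; 21/200+49/250→301/1000; 301/1000+79/250→617/1000; 383/1000+617/1000→1. L = 2023/1000 ≈ 2.0230.
Efficiency = H/L = 1.9622/2.0230 = 97.0%.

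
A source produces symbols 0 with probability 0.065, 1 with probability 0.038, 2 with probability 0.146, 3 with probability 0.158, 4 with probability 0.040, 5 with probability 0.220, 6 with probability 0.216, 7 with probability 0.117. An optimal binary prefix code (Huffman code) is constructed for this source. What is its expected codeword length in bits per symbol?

2.785 bits/symbol

Repeatedly combine the two least-probable nodes; the expected code length is the sum of the merged weights.
merge 19/500 + 1/25 → 39/500
merge 13/200 + 39/500 → 143/1000
merge 117/1000 + 143/1000 → 13/50
merge 73/500 + 79/500 → 38/125
merge 27/125 + 11/50 → 109/250
merge 13/50 + 38/125 → 141/250
merge 109/250 + 141/250 → 1
L = 39/500 + 143/1000 + 13/50 + 38/125 + 109/250 + 141/250 + 1 = 557/200 = 2.785 bits/symbol.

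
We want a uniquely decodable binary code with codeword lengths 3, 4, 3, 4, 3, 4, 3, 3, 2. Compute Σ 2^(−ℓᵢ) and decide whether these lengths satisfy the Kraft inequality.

1.0625; no

With common denominator 2^4 = 16: Σ 2^(−ℓᵢ) = 2/16 + 1/16 + 2/16 + 1/16 + 2/16 + 1/16 + 2/16 + 2/16 + 4/16 = 17/16 = 1.0625.
Kraft's inequality requires Σ ≤ 1; here Σ = 1.0625 > 1, so no such prefix code exists.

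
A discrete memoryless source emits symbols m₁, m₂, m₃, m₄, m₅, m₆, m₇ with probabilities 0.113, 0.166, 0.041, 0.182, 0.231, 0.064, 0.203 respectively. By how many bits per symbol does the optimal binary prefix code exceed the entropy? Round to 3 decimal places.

0.040 bits

Entropy H = −Σ p log₂ p ≈ 2.6310 bits.
Huffman merges: 41/1000+8/125→21/200; 21/200+113/1000→109/500; 83/500+91/500→87/250; 203/1000+109/500→421/1000; 231/1000+87/250→579/1000; 421/1000+579/1000→1. L = 2671/1000 ≈ 2.6710.
L − H = 2.6710 − 2.6310 = 0.040 bits.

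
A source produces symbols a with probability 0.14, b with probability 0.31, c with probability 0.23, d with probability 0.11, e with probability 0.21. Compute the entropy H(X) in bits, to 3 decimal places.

2.232 bits

H = −Σ pᵢ log₂ pᵢ.
−0.14·log₂(0.14) = 0.3971
−0.31·log₂(0.31) = 0.5238
−0.23·log₂(0.23) = 0.4877
−0.11·log₂(0.11) = 0.3503
−0.21·log₂(0.21) = 0.4728
Sum ≈ 2.2317 → 2.232 bits.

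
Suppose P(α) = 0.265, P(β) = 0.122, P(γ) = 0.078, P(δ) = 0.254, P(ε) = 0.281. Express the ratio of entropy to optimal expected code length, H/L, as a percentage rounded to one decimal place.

Entropy H = −Σ p log₂ p ≈ 2.1819 bits.
Huffman merges: 39/500+61/500→1/5; 1/5+127/500→227/500; 53/200+281/1000→273/500; 227/500+273/500→1. L = 11/5 ≈ 2.2000.
Efficiency = H/L = 2.1819/2.2000 = 99.2%.

99.2%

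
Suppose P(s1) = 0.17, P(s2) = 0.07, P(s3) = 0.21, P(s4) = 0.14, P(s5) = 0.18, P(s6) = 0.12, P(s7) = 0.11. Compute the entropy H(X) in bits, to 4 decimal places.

H = −Σ pᵢ log₂ pᵢ.
−0.17·log₂(0.17) = 0.4346
−0.07·log₂(0.07) = 0.2686
−0.21·log₂(0.21) = 0.4728
−0.14·log₂(0.14) = 0.3971
−0.18·log₂(0.18) = 0.4453
−0.12·log₂(0.12) = 0.3671
−0.11·log₂(0.11) = 0.3503
Sum ≈ 2.7357 → 2.7357 bits.

2.7357 bits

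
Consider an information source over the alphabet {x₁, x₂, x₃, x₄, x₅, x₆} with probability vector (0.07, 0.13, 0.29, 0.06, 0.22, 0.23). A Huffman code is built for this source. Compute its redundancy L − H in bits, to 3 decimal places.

Entropy H = −Σ p log₂ p ≈ 2.3809 bits.
Huffman merges: 3/50+7/100→13/100; 13/100+13/100→13/50; 11/50+23/100→9/20; 13/50+29/100→11/20; 9/20+11/20→1. L = 239/100 ≈ 2.3900.
L − H = 2.3900 − 2.3809 = 0.009 bits.

0.009 bits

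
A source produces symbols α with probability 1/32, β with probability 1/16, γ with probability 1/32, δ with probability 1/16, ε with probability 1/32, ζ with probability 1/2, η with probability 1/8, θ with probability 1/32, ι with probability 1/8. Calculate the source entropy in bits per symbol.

Each probability is a power of 1/2, so log₂(1/p) is an integer.
H = Σ p·log₂(1/p) = 1/32·5 + 1/16·4 + 1/32·5 + 1/16·4 + 1/32·5 + 1/2·1 + 1/8·3 + 1/32·5 + 1/8·3 = 2.375 bits.

2.375 bits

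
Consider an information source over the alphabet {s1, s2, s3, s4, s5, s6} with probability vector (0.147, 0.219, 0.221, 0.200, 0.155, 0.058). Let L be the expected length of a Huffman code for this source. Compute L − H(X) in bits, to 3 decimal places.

Entropy H = −Σ p log₂ p ≈ 2.4873 bits.
Huffman merges: 29/500+147/1000→41/200; 31/200+1/5→71/200; 41/200+219/1000→53/125; 221/1000+71/200→72/125; 53/125+72/125→1. L = 64/25 ≈ 2.5600.
L − H = 2.5600 − 2.4873 = 0.073 bits.

0.073 bits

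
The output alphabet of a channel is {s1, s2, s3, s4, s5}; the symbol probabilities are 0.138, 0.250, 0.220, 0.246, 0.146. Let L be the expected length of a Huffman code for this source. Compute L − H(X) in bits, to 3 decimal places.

0.006 bits

Entropy H = −Σ p log₂ p ≈ 2.2779 bits.
Huffman merges: 69/500+73/500→71/250; 11/50+123/500→233/500; 1/4+71/250→267/500; 233/500+267/500→1. L = 571/250 ≈ 2.2840.
L − H = 2.2840 − 2.2779 = 0.006 bits.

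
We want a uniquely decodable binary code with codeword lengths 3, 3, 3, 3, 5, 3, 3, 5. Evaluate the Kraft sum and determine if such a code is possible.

0.8125; yes

With common denominator 2^5 = 32: Σ 2^(−ℓᵢ) = 4/32 + 4/32 + 4/32 + 4/32 + 1/32 + 4/32 + 4/32 + 1/32 = 26/32 = 0.8125.
Kraft's inequality requires Σ ≤ 1; here Σ = 0.8125 ≤ 1, so such a prefix code exists.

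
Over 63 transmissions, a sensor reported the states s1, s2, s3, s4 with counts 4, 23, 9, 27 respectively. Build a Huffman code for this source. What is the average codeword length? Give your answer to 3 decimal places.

Probabilities are the counts divided by 63.
Repeatedly combine the two least-probable nodes; the expected code length is the sum of the merged weights.
merge 4/63 + 1/7 → 13/63
merge 13/63 + 23/63 → 4/7
merge 3/7 + 4/7 → 1
L = 13/63 + 4/7 + 1 = 16/9 ≈ 1.778 bits/symbol.

1.778 bits/symbol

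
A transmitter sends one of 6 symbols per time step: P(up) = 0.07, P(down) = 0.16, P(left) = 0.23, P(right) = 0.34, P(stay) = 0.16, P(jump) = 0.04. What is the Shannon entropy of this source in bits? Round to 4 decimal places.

H = −Σ pᵢ log₂ pᵢ.
−0.07·log₂(0.07) = 0.2686
−0.16·log₂(0.16) = 0.4230
−0.23·log₂(0.23) = 0.4877
−0.34·log₂(0.34) = 0.5292
−0.16·log₂(0.16) = 0.4230
−0.04·log₂(0.04) = 0.1858
Sum ≈ 2.3172 → 2.3172 bits.

2.3172 bits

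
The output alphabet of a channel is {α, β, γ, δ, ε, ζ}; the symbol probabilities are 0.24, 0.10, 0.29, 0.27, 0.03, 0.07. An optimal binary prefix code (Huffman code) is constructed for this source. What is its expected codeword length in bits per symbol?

2.3 bits/symbol

Repeatedly combine the two least-probable nodes; the expected code length is the sum of the merged weights.
merge 3/100 + 7/100 → 1/10
merge 1/10 + 1/10 → 1/5
merge 1/5 + 6/25 → 11/25
merge 27/100 + 29/100 → 14/25
merge 11/25 + 14/25 → 1
L = 1/10 + 1/5 + 11/25 + 14/25 + 1 = 23/10 = 2.3 bits/symbol.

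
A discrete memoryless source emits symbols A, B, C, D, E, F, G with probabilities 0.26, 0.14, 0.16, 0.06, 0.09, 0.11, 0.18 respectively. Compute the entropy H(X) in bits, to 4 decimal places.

2.6772 bits

H = −Σ pᵢ log₂ pᵢ.
−0.26·log₂(0.26) = 0.5053
−0.14·log₂(0.14) = 0.3971
−0.16·log₂(0.16) = 0.4230
−0.06·log₂(0.06) = 0.2435
−0.09·log₂(0.09) = 0.3127
−0.11·log₂(0.11) = 0.3503
−0.18·log₂(0.18) = 0.4453
Sum ≈ 2.6772 → 2.6772 bits.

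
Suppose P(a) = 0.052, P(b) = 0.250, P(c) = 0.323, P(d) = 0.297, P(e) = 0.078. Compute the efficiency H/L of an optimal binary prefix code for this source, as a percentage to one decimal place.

96.5%

Entropy H = −Σ p log₂ p ≈ 2.0557 bits.
Huffman merges: 13/250+39/500→13/100; 13/100+1/4→19/50; 297/1000+323/1000→31/50; 19/50+31/50→1. L = 213/100 ≈ 2.1300.
Efficiency = H/L = 2.0557/2.1300 = 96.5%.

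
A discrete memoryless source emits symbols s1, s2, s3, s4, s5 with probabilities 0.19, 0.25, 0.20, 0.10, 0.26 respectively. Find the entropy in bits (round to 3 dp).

H = −Σ pᵢ log₂ pᵢ.
−0.19·log₂(0.19) = 0.4552
−0.25·log₂(0.25) = 0.5000
−0.20·log₂(0.20) = 0.4644
−0.10·log₂(0.10) = 0.3322
−0.26·log₂(0.26) = 0.5053
Sum ≈ 2.2571 → 2.257 bits.

2.257 bits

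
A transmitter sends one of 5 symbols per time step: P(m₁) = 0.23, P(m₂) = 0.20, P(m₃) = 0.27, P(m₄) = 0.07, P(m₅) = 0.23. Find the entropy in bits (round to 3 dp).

2.218 bits

H = −Σ pᵢ log₂ pᵢ.
−0.23·log₂(0.23) = 0.4877
−0.20·log₂(0.20) = 0.4644
−0.27·log₂(0.27) = 0.5100
−0.07·log₂(0.07) = 0.2686
−0.23·log₂(0.23) = 0.4877
Sum ≈ 2.2183 → 2.218 bits.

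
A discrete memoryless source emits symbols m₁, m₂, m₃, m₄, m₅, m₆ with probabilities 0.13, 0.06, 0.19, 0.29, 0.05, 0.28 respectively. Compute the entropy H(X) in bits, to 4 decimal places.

2.3296 bits

H = −Σ pᵢ log₂ pᵢ.
−0.13·log₂(0.13) = 0.3826
−0.06·log₂(0.06) = 0.2435
−0.19·log₂(0.19) = 0.4552
−0.29·log₂(0.29) = 0.5179
−0.05·log₂(0.05) = 0.2161
−0.28·log₂(0.28) = 0.5142
Sum ≈ 2.3296 → 2.3296 bits.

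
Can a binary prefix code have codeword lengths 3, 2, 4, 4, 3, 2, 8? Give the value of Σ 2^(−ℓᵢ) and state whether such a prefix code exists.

0.87890625; yes

With common denominator 2^8 = 256: Σ 2^(−ℓᵢ) = 32/256 + 64/256 + 16/256 + 16/256 + 32/256 + 64/256 + 1/256 = 225/256 = 0.87890625.
Kraft's inequality requires Σ ≤ 1; here Σ = 0.87890625 ≤ 1, so such a prefix code exists.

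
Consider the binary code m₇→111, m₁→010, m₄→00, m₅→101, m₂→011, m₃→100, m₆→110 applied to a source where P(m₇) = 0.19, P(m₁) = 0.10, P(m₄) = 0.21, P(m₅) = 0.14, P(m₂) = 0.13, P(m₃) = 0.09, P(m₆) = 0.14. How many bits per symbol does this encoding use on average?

L̄ = Σ pᵢ·ℓᵢ = 0.19·3 + 0.10·3 + 0.21·2 + 0.14·3 + 0.13·3 + 0.09·3 + 0.14·3 = 2.79 bits/symbol.

2.79 bits/symbol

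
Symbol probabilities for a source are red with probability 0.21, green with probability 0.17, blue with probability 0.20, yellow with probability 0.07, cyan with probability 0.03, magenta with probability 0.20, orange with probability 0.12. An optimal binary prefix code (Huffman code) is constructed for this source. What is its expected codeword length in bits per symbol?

2.69 bits/symbol

Repeatedly combine the two least-probable nodes; the expected code length is the sum of the merged weights.
merge 3/100 + 7/100 → 1/10
merge 1/10 + 3/25 → 11/50
merge 17/100 + 1/5 → 37/100
merge 1/5 + 21/100 → 41/100
merge 11/50 + 37/100 → 59/100
merge 41/100 + 59/100 → 1
L = 1/10 + 11/50 + 37/100 + 41/100 + 59/100 + 1 = 269/100 = 2.69 bits/symbol.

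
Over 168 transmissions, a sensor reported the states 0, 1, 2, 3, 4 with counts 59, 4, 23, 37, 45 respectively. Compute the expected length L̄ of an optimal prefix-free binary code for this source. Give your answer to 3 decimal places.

Probabilities are the counts divided by 168.
Repeatedly combine the two least-probable nodes; the expected code length is the sum of the merged weights.
merge 1/42 + 23/168 → 9/56
merge 9/56 + 37/168 → 8/21
merge 15/56 + 59/168 → 13/21
merge 8/21 + 13/21 → 1
L = 9/56 + 8/21 + 13/21 + 1 = 121/56 ≈ 2.161 bits/symbol.

2.161 bits/symbol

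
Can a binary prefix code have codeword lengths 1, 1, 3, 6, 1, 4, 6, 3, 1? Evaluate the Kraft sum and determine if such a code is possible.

2.34375; no

With common denominator 2^6 = 64: Σ 2^(−ℓᵢ) = 32/64 + 32/64 + 8/64 + 1/64 + 32/64 + 4/64 + 1/64 + 8/64 + 32/64 = 150/64 = 2.34375.
Kraft's inequality requires Σ ≤ 1; here Σ = 2.34375 > 1, so no such prefix code exists.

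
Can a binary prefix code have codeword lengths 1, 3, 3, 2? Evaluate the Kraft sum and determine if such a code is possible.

With common denominator 2^3 = 8: Σ 2^(−ℓᵢ) = 4/8 + 1/8 + 1/8 + 2/8 = 8/8 = 1.
Kraft's inequality requires Σ ≤ 1; here Σ = 1 ≤ 1, so such a prefix code exists.

1; yes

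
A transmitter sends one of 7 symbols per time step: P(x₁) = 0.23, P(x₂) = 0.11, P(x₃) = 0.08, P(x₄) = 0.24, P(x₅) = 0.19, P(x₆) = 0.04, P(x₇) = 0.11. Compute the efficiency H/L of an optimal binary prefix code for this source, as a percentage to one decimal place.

98.7%

Entropy H = −Σ p log₂ p ≈ 2.6149 bits.
Huffman merges: 1/25+2/25→3/25; 11/100+11/100→11/50; 3/25+19/100→31/100; 11/50+23/100→9/20; 6/25+31/100→11/20; 9/20+11/20→1. L = 53/20 ≈ 2.6500.
Efficiency = H/L = 2.6149/2.6500 = 98.7%.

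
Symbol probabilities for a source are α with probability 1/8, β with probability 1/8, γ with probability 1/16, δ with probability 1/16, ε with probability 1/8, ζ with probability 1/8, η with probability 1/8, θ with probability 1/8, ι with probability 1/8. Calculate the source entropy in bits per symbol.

3.125 bits

Each probability is a power of 1/2, so log₂(1/p) is an integer.
H = Σ p·log₂(1/p) = 1/8·3 + 1/8·3 + 1/16·4 + 1/16·4 + 1/8·3 + 1/8·3 + 1/8·3 + 1/8·3 + 1/8·3 = 3.125 bits.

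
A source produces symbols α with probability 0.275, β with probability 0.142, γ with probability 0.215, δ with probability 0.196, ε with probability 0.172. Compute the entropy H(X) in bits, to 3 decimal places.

2.286 bits

H = −Σ pᵢ log₂ pᵢ.
−0.275·log₂(0.275) = 0.5122
−0.142·log₂(0.142) = 0.3999
−0.215·log₂(0.215) = 0.4768
−0.196·log₂(0.196) = 0.4608
−0.172·log₂(0.172) = 0.4368
Sum ≈ 2.2865 → 2.286 bits.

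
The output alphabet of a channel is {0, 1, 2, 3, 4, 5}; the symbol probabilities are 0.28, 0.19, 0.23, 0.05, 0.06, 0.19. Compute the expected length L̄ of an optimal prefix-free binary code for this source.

2.41 bits/symbol

Repeatedly combine the two least-probable nodes; the expected code length is the sum of the merged weights.
merge 1/20 + 3/50 → 11/100
merge 11/100 + 19/100 → 3/10
merge 19/100 + 23/100 → 21/50
merge 7/25 + 3/10 → 29/50
merge 21/50 + 29/50 → 1
L = 11/100 + 3/10 + 21/50 + 29/50 + 1 = 241/100 = 2.41 bits/symbol.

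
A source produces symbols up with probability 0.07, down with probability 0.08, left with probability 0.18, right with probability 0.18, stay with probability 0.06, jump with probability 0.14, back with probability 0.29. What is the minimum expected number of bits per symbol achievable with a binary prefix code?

Repeatedly combine the two least-probable nodes; the expected code length is the sum of the merged weights.
merge 3/50 + 7/100 → 13/100
merge 2/25 + 13/100 → 21/100
merge 7/50 + 9/50 → 8/25
merge 9/50 + 21/100 → 39/100
merge 29/100 + 8/25 → 61/100
merge 39/100 + 61/100 → 1
L = 13/100 + 21/100 + 8/25 + 39/100 + 61/100 + 1 = 133/50 = 2.66 bits/symbol.

2.66 bits/symbol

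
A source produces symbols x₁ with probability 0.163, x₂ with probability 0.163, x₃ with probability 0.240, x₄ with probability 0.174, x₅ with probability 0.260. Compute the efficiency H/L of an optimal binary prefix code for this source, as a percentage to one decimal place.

98.5%

Entropy H = −Σ p log₂ p ≈ 2.2916 bits.
Huffman merges: 163/1000+163/1000→163/500; 87/500+6/25→207/500; 13/50+163/500→293/500; 207/500+293/500→1. L = 1163/500 ≈ 2.3260.
Efficiency = H/L = 2.2916/2.3260 = 98.5%.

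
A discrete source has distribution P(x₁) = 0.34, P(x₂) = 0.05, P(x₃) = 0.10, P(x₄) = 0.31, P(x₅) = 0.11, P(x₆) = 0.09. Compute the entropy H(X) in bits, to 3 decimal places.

2.264 bits

H = −Σ pᵢ log₂ pᵢ.
−0.34·log₂(0.34) = 0.5292
−0.05·log₂(0.05) = 0.2161
−0.10·log₂(0.10) = 0.3322
−0.31·log₂(0.31) = 0.5238
−0.11·log₂(0.11) = 0.3503
−0.09·log₂(0.09) = 0.3127
Sum ≈ 2.2642 → 2.264 bits.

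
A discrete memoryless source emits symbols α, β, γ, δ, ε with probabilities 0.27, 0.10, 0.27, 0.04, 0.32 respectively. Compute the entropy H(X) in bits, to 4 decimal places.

2.0640 bits

H = −Σ pᵢ log₂ pᵢ.
−0.27·log₂(0.27) = 0.5100
−0.10·log₂(0.10) = 0.3322
−0.27·log₂(0.27) = 0.5100
−0.04·log₂(0.04) = 0.1858
−0.32·log₂(0.32) = 0.5260
Sum ≈ 2.0640 → 2.0640 bits.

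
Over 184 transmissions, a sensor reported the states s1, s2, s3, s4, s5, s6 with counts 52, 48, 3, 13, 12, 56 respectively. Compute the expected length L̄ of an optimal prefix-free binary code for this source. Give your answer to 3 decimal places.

Probabilities are the counts divided by 184.
Repeatedly combine the two least-probable nodes; the expected code length is the sum of the merged weights.
merge 3/184 + 3/46 → 15/184
merge 13/184 + 15/184 → 7/46
merge 7/46 + 6/23 → 19/46
merge 13/46 + 7/23 → 27/46
merge 19/46 + 27/46 → 1
L = 15/184 + 7/46 + 19/46 + 27/46 + 1 = 411/184 ≈ 2.234 bits/symbol.

2.234 bits/symbol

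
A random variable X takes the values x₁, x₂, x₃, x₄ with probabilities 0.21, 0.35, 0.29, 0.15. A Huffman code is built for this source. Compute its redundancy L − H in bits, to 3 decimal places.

0.069 bits

Entropy H = −Σ p log₂ p ≈ 1.9314 bits.
Huffman merges: 3/20+21/100→9/25; 29/100+7/20→16/25; 9/25+16/25→1. L = 2 ≈ 2.0000.
L − H = 2.0000 − 1.9314 = 0.069 bits.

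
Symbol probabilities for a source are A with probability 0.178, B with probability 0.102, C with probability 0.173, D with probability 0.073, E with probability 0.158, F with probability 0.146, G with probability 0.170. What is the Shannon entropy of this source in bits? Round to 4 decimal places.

2.7532 bits

H = −Σ pᵢ log₂ pᵢ.
−0.178·log₂(0.178) = 0.4432
−0.102·log₂(0.102) = 0.3359
−0.173·log₂(0.173) = 0.4379
−0.073·log₂(0.073) = 0.2756
−0.158·log₂(0.158) = 0.4206
−0.146·log₂(0.146) = 0.4053
−0.170·log₂(0.170) = 0.4346
Sum ≈ 2.7532 → 2.7532 bits.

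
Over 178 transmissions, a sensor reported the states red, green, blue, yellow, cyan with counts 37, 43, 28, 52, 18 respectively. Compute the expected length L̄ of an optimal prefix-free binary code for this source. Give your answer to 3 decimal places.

2.258 bits/symbol

Probabilities are the counts divided by 178.
Repeatedly combine the two least-probable nodes; the expected code length is the sum of the merged weights.
merge 9/89 + 14/89 → 23/89
merge 37/178 + 43/178 → 40/89
merge 23/89 + 26/89 → 49/89
merge 40/89 + 49/89 → 1
L = 23/89 + 40/89 + 49/89 + 1 = 201/89 ≈ 2.258 bits/symbol.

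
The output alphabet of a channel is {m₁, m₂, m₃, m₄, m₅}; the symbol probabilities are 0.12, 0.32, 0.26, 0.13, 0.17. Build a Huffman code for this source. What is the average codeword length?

Repeatedly combine the two least-probable nodes; the expected code length is the sum of the merged weights.
merge 3/25 + 13/100 → 1/4
merge 17/100 + 1/4 → 21/50
merge 13/50 + 8/25 → 29/50
merge 21/50 + 29/50 → 1
L = 1/4 + 21/50 + 29/50 + 1 = 9/4 = 2.25 bits/symbol.

2.25 bits/symbol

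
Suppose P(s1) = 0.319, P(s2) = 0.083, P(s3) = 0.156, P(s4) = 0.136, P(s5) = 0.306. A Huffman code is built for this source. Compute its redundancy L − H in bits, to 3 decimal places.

0.063 bits

Entropy H = −Σ p log₂ p ≈ 2.1562 bits.
Huffman merges: 83/1000+17/125→219/1000; 39/250+219/1000→3/8; 153/500+319/1000→5/8; 3/8+5/8→1. L = 2219/1000 ≈ 2.2190.
L − H = 2.2190 − 2.1562 = 0.063 bits.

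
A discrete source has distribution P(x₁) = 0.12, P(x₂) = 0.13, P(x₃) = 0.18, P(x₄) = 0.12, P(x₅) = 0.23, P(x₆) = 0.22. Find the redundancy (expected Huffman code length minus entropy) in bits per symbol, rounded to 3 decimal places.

0.020 bits

Entropy H = −Σ p log₂ p ≈ 2.5303 bits.
Huffman merges: 3/25+3/25→6/25; 13/100+9/50→31/100; 11/50+23/100→9/20; 6/25+31/100→11/20; 9/20+11/20→1. L = 51/20 ≈ 2.5500.
L − H = 2.5500 − 2.5303 = 0.020 bits.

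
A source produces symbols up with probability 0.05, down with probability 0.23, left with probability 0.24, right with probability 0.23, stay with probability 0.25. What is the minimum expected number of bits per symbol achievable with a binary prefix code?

2.28 bits/symbol

Repeatedly combine the two least-probable nodes; the expected code length is the sum of the merged weights.
merge 1/20 + 23/100 → 7/25
merge 23/100 + 6/25 → 47/100
merge 1/4 + 7/25 → 53/100
merge 47/100 + 53/100 → 1
L = 7/25 + 47/100 + 53/100 + 1 = 57/25 = 2.28 bits/symbol.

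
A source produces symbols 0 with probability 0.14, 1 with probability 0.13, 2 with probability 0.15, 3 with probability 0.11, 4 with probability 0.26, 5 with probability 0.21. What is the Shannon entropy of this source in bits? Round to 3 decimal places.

H = −Σ pᵢ log₂ pᵢ.
−0.14·log₂(0.14) = 0.3971
−0.13·log₂(0.13) = 0.3826
−0.15·log₂(0.15) = 0.4105
−0.11·log₂(0.11) = 0.3503
−0.26·log₂(0.26) = 0.5053
−0.21·log₂(0.21) = 0.4728
Sum ≈ 2.5187 → 2.519 bits.

2.519 bits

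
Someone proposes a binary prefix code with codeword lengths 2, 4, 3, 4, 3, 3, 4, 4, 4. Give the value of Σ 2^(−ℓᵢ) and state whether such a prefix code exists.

With common denominator 2^4 = 16: Σ 2^(−ℓᵢ) = 4/16 + 1/16 + 2/16 + 1/16 + 2/16 + 2/16 + 1/16 + 1/16 + 1/16 = 15/16 = 0.9375.
Kraft's inequality requires Σ ≤ 1; here Σ = 0.9375 ≤ 1, so such a prefix code exists.

0.9375; yes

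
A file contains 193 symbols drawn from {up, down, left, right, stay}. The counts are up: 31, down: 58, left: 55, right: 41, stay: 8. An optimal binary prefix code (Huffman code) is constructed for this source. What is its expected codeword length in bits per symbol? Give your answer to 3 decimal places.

Probabilities are the counts divided by 193.
Repeatedly combine the two least-probable nodes; the expected code length is the sum of the merged weights.
merge 8/193 + 31/193 → 39/193
merge 39/193 + 41/193 → 80/193
merge 55/193 + 58/193 → 113/193
merge 80/193 + 113/193 → 1
L = 39/193 + 80/193 + 113/193 + 1 = 425/193 ≈ 2.202 bits/symbol.

2.202 bits/symbol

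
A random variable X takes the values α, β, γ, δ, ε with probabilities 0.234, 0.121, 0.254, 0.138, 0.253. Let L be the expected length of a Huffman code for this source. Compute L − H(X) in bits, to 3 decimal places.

0.002 bits

Entropy H = −Σ p log₂ p ≈ 2.2571 bits.
Huffman merges: 121/1000+69/500→259/1000; 117/500+253/1000→487/1000; 127/500+259/1000→513/1000; 487/1000+513/1000→1. L = 2259/1000 ≈ 2.2590.
L − H = 2.2590 − 2.2571 = 0.002 bits.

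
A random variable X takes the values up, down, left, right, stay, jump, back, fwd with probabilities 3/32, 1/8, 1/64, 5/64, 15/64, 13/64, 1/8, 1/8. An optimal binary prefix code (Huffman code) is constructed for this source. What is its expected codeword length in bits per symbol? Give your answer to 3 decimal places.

2.844 bits/symbol

Repeatedly combine the two least-probable nodes; the expected code length is the sum of the merged weights.
merge 1/64 + 5/64 → 3/32
merge 3/32 + 3/32 → 3/16
merge 1/8 + 1/8 → 1/4
merge 1/8 + 3/16 → 5/16
merge 13/64 + 15/64 → 7/16
merge 1/4 + 5/16 → 9/16
merge 7/16 + 9/16 → 1
L = 3/32 + 3/16 + 1/4 + 5/16 + 7/16 + 9/16 + 1 = 91/32 ≈ 2.844 bits/symbol.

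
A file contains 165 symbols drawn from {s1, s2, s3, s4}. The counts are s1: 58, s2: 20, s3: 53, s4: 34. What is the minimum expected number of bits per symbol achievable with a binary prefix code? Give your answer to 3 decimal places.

1.976 bits/symbol

Probabilities are the counts divided by 165.
Repeatedly combine the two least-probable nodes; the expected code length is the sum of the merged weights.
merge 4/33 + 34/165 → 18/55
merge 53/165 + 18/55 → 107/165
merge 58/165 + 107/165 → 1
L = 18/55 + 107/165 + 1 = 326/165 ≈ 1.976 bits/symbol.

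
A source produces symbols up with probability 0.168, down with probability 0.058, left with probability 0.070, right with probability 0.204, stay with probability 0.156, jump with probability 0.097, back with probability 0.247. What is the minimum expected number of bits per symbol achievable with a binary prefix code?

Repeatedly combine the two least-probable nodes; the expected code length is the sum of the merged weights.
merge 29/500 + 7/100 → 16/125
merge 97/1000 + 16/125 → 9/40
merge 39/250 + 21/125 → 81/250
merge 51/250 + 9/40 → 429/1000
merge 247/1000 + 81/250 → 571/1000
merge 429/1000 + 571/1000 → 1
L = 16/125 + 9/40 + 81/250 + 429/1000 + 571/1000 + 1 = 2677/1000 = 2.677 bits/symbol.

2.677 bits/symbol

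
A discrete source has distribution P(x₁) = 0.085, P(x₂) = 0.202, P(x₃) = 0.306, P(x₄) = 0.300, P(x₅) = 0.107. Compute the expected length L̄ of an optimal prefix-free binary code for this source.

Repeatedly combine the two least-probable nodes; the expected code length is the sum of the merged weights.
merge 17/200 + 107/1000 → 24/125
merge 24/125 + 101/500 → 197/500
merge 3/10 + 153/500 → 303/500
merge 197/500 + 303/500 → 1
L = 24/125 + 197/500 + 303/500 + 1 = 274/125 = 2.192 bits/symbol.

2.192 bits/symbol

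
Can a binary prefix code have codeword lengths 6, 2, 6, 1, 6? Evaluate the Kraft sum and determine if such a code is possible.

With common denominator 2^6 = 64: Σ 2^(−ℓᵢ) = 1/64 + 16/64 + 1/64 + 32/64 + 1/64 = 51/64 = 0.796875.
Kraft's inequality requires Σ ≤ 1; here Σ = 0.796875 ≤ 1, so such a prefix code exists.

0.796875; yes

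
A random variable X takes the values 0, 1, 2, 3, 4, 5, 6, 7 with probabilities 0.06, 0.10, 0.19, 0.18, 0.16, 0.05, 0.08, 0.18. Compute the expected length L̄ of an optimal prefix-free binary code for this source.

2.92 bits/symbol

Repeatedly combine the two least-probable nodes; the expected code length is the sum of the merged weights.
merge 1/20 + 3/50 → 11/100
merge 2/25 + 1/10 → 9/50
merge 11/100 + 4/25 → 27/100
merge 9/50 + 9/50 → 9/25
merge 9/50 + 19/100 → 37/100
merge 27/100 + 9/25 → 63/100
merge 37/100 + 63/100 → 1
L = 11/100 + 9/50 + 27/100 + 9/25 + 37/100 + 63/100 + 1 = 73/25 = 2.92 bits/symbol.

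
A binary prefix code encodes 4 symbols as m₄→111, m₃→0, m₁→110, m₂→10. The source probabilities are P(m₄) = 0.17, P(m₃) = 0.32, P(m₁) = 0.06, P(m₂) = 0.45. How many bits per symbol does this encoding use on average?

L̄ = Σ pᵢ·ℓᵢ = 0.17·3 + 0.32·1 + 0.06·3 + 0.45·2 = 1.91 bits/symbol.

1.91 bits/symbol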